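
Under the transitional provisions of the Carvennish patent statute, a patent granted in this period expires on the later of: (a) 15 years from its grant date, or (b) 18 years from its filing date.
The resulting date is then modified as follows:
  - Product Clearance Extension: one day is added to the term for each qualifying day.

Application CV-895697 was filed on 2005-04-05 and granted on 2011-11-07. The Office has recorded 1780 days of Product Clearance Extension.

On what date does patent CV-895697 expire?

2031-09-22

(a) grant + 15 years → 7 November 2026.
(b) filing + 18 years → 5 April 2023.
Later of the two: 7 November 2026.
Product Clearance Extension: +1780 days → 22 September 2031.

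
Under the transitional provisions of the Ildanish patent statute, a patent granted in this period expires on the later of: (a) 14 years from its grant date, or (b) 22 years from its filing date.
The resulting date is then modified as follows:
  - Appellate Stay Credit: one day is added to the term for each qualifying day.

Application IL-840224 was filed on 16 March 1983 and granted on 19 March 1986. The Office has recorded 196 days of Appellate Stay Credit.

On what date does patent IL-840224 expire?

September 28, 2005

(a) grant + 14 years → 19 March 2000.
(b) filing + 22 years → 16 March 2005.
Later of the two: 16 March 2005.
Appellate Stay Credit: +196 days → 28 September 2005.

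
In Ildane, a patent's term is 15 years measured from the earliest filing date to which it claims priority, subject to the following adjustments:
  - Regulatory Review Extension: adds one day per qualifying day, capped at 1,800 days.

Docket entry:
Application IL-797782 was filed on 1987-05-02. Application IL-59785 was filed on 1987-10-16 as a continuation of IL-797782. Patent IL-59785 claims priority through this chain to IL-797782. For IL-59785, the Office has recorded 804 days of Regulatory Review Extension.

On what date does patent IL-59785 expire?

Earliest priority filing: 2 May 1987.
Base term: 2 May 1987 + 15 years → 2 May 2002.
Regulatory Review Extension: 804 days (within the 1800-day cap) → +804 days → 14 July 2004.

2004-07-14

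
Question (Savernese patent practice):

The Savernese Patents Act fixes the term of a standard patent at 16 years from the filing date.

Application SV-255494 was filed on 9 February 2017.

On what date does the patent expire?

Filing date + 16 years → 9 February 2033.

February 9, 2033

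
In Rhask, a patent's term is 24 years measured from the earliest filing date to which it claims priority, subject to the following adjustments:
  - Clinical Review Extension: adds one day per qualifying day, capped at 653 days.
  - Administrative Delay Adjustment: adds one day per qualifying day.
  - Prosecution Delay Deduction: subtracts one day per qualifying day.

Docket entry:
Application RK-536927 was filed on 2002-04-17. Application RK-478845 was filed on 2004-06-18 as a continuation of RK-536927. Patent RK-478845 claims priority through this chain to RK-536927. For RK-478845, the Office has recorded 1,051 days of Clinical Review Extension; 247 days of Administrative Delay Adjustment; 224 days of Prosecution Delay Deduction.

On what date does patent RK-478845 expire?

Earliest priority filing: 17 April 2002.
Base term: 17 April 2002 + 24 years → 17 April 2026.
Clinical Review Extension: 1051 days claimed exceeds the 653-day cap, so +653 days → 30 January 2028.
Administrative Delay Adjustment: +247 days → 3 October 2028.
Prosecution Delay Deduction: −224 days → 22 February 2028.

February 22, 2028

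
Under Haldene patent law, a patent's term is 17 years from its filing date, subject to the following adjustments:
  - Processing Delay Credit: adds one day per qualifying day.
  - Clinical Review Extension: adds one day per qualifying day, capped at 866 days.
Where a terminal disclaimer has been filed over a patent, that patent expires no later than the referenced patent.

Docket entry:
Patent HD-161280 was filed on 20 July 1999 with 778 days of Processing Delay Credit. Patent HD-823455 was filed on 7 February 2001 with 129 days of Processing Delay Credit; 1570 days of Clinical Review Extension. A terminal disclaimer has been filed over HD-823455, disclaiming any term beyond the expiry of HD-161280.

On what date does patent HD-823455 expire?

Natural term of HD-823455:
  Base: filing + 17 years → 7 February 2018.
  Processing Delay Credit: +129 days → 16 June 2018.
  Clinical Review Extension: 1570 days claimed exceeds the 866-day cap, so +866 days → 29 October 2020.
Expiry of referenced patent HD-161280:
  Base: filing + 17 years → 20 July 2016.
  Processing Delay Credit: +778 days → 6 September 2018.
Terminal disclaimer: HD-823455 expires on the earlier of 29 October 2020 and 6 September 2018.

September 6, 2018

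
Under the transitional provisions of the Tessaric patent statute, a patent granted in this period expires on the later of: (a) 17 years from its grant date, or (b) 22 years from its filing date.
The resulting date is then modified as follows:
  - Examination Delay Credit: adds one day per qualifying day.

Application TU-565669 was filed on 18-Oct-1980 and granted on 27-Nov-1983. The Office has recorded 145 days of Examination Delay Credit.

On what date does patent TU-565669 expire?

2003-03-12

(a) grant + 17 years → 27 November 2000.
(b) filing + 22 years → 18 October 2002.
Later of the two: 18 October 2002.
Examination Delay Credit: +145 days → 12 March 2003.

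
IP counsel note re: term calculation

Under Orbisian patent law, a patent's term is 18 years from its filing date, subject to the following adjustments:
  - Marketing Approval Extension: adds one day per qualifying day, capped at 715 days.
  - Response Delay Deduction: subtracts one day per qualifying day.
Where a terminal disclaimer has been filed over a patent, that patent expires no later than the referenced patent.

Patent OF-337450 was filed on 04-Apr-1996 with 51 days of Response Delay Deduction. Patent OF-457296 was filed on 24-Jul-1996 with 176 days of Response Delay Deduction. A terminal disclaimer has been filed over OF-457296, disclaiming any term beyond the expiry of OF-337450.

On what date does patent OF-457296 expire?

Natural term of OF-457296:
  Base: filing + 18 years → 24 July 2014.
  Response Delay Deduction: −176 days → 29 January 2014.
Expiry of referenced patent OF-337450:
  Base: filing + 18 years → 4 April 2014.
  Response Delay Deduction: −51 days → 12 February 2014.
Terminal disclaimer: OF-457296 expires on the earlier of 29 January 2014 and 12 February 2014.

2014-01-29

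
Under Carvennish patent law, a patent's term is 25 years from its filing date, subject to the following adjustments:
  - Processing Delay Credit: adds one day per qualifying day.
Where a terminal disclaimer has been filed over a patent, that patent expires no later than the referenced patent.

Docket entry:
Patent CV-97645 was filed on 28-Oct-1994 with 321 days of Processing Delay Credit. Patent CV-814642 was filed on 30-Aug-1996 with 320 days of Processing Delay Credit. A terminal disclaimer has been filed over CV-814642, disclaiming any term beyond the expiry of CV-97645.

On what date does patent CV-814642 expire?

2020-09-13

Natural term of CV-814642:
  Base: filing + 25 years → 30 August 2021.
  Processing Delay Credit: +320 days → 16 July 2022.
Expiry of referenced patent CV-97645:
  Base: filing + 25 years → 28 October 2019.
  Processing Delay Credit: +321 days → 13 September 2020.
Terminal disclaimer: CV-814642 expires on the earlier of 16 July 2022 and 13 September 2020.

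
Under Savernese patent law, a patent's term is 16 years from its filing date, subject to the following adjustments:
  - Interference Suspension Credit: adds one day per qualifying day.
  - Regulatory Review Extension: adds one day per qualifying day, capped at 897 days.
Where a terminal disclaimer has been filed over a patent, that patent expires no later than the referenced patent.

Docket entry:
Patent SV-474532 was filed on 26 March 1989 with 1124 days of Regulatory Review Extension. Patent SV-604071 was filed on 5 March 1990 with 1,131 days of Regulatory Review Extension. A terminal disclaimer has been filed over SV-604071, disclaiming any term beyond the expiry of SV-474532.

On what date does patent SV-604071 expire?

September 9, 2007

Natural term of SV-604071:
  Base: filing + 16 years → 5 March 2006.
  Regulatory Review Extension: 1131 days claimed exceeds the 897-day cap, so +897 days → 18 August 2008.
Expiry of referenced patent SV-474532:
  Base: filing + 16 years → 26 March 2005.
  Regulatory Review Extension: 1124 days claimed exceeds the 897-day cap, so +897 days → 9 September 2007.
Terminal disclaimer: SV-604071 expires on the earlier of 18 August 2008 and 9 September 2007.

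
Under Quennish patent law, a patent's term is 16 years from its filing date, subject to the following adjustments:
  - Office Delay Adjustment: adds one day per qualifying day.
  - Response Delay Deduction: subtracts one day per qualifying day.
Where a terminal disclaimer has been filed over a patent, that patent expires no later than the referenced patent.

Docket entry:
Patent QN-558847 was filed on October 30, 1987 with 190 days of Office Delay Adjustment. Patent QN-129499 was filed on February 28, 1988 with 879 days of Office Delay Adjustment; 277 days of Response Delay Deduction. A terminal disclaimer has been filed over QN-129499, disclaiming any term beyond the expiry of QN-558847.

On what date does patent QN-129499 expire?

May 7, 2004

Natural term of QN-129499:
  Base: filing + 16 years → 28 February 2004.
  Office Delay Adjustment: +879 days → 26 July 2006.
  Response Delay Deduction: −277 days → 22 October 2005.
Expiry of referenced patent QN-558847:
  Base: filing + 16 years → 30 October 2003.
  Office Delay Adjustment: +190 days → 7 May 2004.
Terminal disclaimer: QN-129499 expires on the earlier of 22 October 2005 and 7 May 2004.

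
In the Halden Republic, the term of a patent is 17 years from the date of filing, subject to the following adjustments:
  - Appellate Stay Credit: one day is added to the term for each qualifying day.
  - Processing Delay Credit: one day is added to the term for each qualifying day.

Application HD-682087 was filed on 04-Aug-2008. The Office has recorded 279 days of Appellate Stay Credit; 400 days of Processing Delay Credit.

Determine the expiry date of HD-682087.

Base term: filing date + 17 years → 4 August 2025.
Appellate Stay Credit: +279 days → 10 May 2026.
Processing Delay Credit: +400 days → 14 June 2027.

2027-06-14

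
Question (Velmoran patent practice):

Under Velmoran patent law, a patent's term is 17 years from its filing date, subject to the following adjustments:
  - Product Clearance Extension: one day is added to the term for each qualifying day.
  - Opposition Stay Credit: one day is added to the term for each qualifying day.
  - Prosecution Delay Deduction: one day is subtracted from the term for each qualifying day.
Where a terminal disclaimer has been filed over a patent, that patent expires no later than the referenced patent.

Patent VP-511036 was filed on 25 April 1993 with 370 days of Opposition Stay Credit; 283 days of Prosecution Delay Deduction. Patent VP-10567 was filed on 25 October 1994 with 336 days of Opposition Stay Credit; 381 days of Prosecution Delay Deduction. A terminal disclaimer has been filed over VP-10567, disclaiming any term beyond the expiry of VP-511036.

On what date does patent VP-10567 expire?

2010-07-21

Natural term of VP-10567:
  Base: filing + 17 years → 25 October 2011.
  Opposition Stay Credit: +336 days → 25 September 2012.
  Prosecution Delay Deduction: −381 days → 10 September 2011.
Expiry of referenced patent VP-511036:
  Base: filing + 17 years → 25 April 2010.
  Opposition Stay Credit: +370 days → 30 April 2011.
  Prosecution Delay Deduction: −283 days → 21 July 2010.
Terminal disclaimer: VP-10567 expires on the earlier of 10 September 2011 and 21 July 2010.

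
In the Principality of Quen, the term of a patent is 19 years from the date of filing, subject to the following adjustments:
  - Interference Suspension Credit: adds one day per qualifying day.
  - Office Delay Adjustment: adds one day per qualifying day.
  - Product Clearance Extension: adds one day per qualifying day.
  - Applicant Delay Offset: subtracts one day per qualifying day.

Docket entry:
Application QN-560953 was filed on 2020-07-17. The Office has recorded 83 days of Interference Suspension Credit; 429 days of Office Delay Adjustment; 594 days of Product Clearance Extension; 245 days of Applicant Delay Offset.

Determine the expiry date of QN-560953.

Base term: filing date + 19 years → 17 July 2039.
Interference Suspension Credit: +83 days → 8 October 2039.
Office Delay Adjustment: +429 days → 10 December 2040.
Product Clearance Extension: +594 days → 27 July 2042.
Applicant Delay Offset: −245 days → 24 November 2041.

November 24, 2041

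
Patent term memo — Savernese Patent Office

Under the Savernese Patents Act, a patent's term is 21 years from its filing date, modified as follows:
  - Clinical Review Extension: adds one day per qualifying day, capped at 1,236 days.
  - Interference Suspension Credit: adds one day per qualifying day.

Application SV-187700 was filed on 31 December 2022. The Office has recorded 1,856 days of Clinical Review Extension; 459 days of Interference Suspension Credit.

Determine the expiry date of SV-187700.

2048-08-21

Base term: filing date + 21 years → 31 December 2043.
Clinical Review Extension: 1856 days claimed exceeds the 1236-day cap, so +1236 days → 20 May 2047.
Interference Suspension Credit: +459 days → 21 August 2048.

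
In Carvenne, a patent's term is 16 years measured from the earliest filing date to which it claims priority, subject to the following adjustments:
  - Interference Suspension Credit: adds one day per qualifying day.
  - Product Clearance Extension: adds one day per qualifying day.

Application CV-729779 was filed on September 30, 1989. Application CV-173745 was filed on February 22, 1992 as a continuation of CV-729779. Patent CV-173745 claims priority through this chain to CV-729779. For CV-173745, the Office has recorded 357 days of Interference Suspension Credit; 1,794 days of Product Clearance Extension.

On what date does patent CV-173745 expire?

Earliest priority filing: 30 September 1989.
Base term: 30 September 1989 + 16 years → 30 September 2005.
Interference Suspension Credit: +357 days → 22 September 2006.
Product Clearance Extension: +1794 days → 21 August 2011.

2011-08-21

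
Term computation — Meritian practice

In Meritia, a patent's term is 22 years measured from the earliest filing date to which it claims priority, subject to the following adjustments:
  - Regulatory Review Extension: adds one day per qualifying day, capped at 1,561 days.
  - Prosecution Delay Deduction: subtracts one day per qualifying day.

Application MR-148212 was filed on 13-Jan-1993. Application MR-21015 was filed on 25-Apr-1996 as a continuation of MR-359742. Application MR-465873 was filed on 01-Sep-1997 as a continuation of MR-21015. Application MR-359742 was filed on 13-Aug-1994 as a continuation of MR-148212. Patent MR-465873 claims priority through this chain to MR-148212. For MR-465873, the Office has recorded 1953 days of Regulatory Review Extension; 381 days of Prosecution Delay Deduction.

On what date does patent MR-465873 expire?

Earliest priority filing: 13 January 1993.
Base term: 13 January 1993 + 22 years → 13 January 2015.
Regulatory Review Extension: 1953 days claimed exceeds the 1561-day cap, so +1561 days → 23 April 2019.
Prosecution Delay Deduction: −381 days → 7 April 2018.

2018-04-07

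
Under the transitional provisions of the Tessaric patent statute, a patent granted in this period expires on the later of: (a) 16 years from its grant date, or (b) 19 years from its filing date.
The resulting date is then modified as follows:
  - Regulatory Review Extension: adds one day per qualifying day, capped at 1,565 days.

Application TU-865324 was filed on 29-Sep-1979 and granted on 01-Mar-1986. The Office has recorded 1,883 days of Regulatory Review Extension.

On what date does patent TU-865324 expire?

(a) grant + 16 years → 1 March 2002.
(b) filing + 19 years → 29 September 1998.
Later of the two: 1 March 2002.
Regulatory Review Extension: 1883 days claimed exceeds the 1565-day cap, so +1565 days → 13 June 2006.

2006-06-13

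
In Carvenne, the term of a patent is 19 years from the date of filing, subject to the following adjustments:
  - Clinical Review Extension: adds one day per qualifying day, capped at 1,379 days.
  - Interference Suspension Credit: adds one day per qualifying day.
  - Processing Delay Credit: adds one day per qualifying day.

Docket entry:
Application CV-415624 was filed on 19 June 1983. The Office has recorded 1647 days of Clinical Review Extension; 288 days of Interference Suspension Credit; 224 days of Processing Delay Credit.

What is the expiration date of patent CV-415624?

2007-08-23

Base term: filing date + 19 years → 19 June 2002.
Clinical Review Extension: 1647 days claimed exceeds the 1379-day cap, so +1379 days → 29 March 2006.
Interference Suspension Credit: +288 days → 11 January 2007.
Processing Delay Credit: +224 days → 23 August 2007.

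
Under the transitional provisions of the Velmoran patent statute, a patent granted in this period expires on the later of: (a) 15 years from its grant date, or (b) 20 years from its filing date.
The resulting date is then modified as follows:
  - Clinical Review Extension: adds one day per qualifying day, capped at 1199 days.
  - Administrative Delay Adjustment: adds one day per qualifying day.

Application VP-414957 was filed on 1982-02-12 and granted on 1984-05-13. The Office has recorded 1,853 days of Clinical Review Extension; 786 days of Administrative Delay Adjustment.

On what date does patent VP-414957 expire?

(a) grant + 15 years → 13 May 1999.
(b) filing + 20 years → 12 February 2002.
Later of the two: 12 February 2002.
Clinical Review Extension: 1853 days claimed exceeds the 1199-day cap, so +1199 days → 26 May 2005.
Administrative Delay Adjustment: +786 days → 21 July 2007.

July 21, 2007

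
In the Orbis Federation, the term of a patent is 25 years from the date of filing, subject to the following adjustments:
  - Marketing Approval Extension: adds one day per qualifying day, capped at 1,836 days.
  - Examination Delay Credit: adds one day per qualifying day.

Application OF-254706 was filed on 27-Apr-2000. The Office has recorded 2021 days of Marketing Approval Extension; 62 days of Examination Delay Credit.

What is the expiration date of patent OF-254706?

July 8, 2030

Base term: filing date + 25 years → 27 April 2025.
Marketing Approval Extension: 2021 days claimed exceeds the 1836-day cap, so +1836 days → 7 May 2030.
Examination Delay Credit: +62 days → 8 July 2030.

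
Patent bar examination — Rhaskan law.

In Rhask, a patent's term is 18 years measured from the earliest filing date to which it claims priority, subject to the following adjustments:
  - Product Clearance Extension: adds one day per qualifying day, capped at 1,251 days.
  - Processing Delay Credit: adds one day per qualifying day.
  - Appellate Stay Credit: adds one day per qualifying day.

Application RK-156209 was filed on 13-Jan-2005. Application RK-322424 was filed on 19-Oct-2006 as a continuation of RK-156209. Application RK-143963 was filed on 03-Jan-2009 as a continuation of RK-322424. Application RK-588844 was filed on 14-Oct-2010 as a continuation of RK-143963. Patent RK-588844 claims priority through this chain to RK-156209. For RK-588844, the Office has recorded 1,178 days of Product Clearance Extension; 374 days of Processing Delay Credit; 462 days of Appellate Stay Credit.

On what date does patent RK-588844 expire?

2028-07-19

Earliest priority filing: 13 January 2005.
Base term: 13 January 2005 + 18 years → 13 January 2023.
Product Clearance Extension: 1178 days (within the 1251-day cap) → +1178 days → 5 April 2026.
Processing Delay Credit: +374 days → 14 April 2027.
Appellate Stay Credit: +462 days → 19 July 2028.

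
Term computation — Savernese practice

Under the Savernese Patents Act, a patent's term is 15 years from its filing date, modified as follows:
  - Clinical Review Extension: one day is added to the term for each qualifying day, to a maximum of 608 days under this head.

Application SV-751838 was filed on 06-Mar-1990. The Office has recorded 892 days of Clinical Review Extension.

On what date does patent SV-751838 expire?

November 4, 2006

Base term: filing date + 15 years → 6 March 2005.
Clinical Review Extension: 892 days claimed exceeds the 608-day cap, so +608 days → 4 November 2006.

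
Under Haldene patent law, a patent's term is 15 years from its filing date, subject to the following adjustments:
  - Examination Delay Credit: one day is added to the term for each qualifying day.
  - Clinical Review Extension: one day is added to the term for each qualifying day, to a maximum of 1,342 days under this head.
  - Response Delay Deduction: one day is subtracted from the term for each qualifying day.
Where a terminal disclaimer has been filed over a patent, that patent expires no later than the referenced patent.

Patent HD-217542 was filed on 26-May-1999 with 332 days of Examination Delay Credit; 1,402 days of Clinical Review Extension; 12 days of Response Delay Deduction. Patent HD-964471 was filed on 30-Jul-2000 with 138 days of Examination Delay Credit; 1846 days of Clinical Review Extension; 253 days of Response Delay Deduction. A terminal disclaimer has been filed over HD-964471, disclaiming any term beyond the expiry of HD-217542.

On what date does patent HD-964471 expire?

2018-12-08

Natural term of HD-964471:
  Base: filing + 15 years → 30 July 2015.
  Examination Delay Credit: +138 days → 15 December 2015.
  Clinical Review Extension: 1846 days claimed exceeds the 1342-day cap, so +1342 days → 18 August 2019.
  Response Delay Deduction: −253 days → 8 December 2018.
Expiry of referenced patent HD-217542:
  Base: filing + 15 years → 26 May 2014.
  Examination Delay Credit: +332 days → 23 April 2015.
  Clinical Review Extension: 1402 days claimed exceeds the 1342-day cap, so +1342 days → 25 December 2018.
  Response Delay Deduction: −12 days → 13 December 2018.
Terminal disclaimer: HD-964471 expires on the earlier of 8 December 2018 and 13 December 2018.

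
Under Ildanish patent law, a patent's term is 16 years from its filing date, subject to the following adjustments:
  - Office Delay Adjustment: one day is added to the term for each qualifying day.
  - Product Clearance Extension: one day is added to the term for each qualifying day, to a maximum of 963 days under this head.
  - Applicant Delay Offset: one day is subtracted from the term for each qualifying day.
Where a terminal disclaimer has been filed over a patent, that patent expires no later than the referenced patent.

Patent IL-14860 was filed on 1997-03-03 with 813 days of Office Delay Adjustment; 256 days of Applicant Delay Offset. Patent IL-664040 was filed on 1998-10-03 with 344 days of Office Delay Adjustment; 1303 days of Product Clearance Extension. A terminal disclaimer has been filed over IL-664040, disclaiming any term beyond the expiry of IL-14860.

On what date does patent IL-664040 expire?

Natural term of IL-664040:
  Base: filing + 16 years → 3 October 2014.
  Office Delay Adjustment: +344 days → 12 September 2015.
  Product Clearance Extension: 1303 days claimed exceeds the 963-day cap, so +963 days → 2 May 2018.
Expiry of referenced patent IL-14860:
  Base: filing + 16 years → 3 March 2013.
  Office Delay Adjustment: +813 days → 25 May 2015.
  Applicant Delay Offset: −256 days → 11 September 2014.
Terminal disclaimer: IL-664040 expires on the earlier of 2 May 2018 and 11 September 2014.

September 11, 2014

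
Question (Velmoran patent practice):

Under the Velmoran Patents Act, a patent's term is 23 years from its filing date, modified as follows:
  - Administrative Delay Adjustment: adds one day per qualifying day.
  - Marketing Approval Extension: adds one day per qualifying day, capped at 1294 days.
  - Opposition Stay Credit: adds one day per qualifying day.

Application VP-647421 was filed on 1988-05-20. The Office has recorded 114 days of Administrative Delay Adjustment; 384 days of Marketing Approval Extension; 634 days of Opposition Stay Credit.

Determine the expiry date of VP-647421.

Base term: filing date + 23 years → 20 May 2011.
Administrative Delay Adjustment: +114 days → 11 September 2011.
Marketing Approval Extension: 384 days (within the 1294-day cap) → +384 days → 29 September 2012.
Opposition Stay Credit: +634 days → 25 June 2014.

June 25, 2014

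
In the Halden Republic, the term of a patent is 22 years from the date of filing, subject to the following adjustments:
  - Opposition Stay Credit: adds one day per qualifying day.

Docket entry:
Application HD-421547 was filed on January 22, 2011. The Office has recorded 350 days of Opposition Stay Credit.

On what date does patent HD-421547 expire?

Base term: filing date + 22 years → 22 January 2033.
Opposition Stay Credit: +350 days → 7 January 2034.

January 7, 2034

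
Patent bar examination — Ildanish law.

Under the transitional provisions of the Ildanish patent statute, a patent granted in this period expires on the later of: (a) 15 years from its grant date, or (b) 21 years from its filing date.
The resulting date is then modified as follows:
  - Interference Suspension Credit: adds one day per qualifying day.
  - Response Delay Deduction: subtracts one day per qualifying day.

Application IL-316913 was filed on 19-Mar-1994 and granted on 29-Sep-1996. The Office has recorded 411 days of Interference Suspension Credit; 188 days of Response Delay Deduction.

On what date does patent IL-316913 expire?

2015-10-28

(a) grant + 15 years → 29 September 2011.
(b) filing + 21 years → 19 March 2015.
Later of the two: 19 March 2015.
Interference Suspension Credit: +411 days → 3 May 2016.
Response Delay Deduction: −188 days → 28 October 2015.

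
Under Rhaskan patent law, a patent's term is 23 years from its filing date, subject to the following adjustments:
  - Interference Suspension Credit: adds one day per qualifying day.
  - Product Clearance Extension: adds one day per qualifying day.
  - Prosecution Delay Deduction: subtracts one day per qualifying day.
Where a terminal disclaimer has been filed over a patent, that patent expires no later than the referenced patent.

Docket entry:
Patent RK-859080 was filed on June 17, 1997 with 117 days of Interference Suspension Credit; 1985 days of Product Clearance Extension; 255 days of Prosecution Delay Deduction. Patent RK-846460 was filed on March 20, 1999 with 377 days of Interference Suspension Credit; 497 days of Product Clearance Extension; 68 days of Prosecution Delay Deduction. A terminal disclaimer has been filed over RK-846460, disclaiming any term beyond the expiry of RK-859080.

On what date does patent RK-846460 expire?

2024-06-03

Natural term of RK-846460:
  Base: filing + 23 years → 20 March 2022.
  Interference Suspension Credit: +377 days → 1 April 2023.
  Product Clearance Extension: +497 days → 10 August 2024.
  Prosecution Delay Deduction: −68 days → 3 June 2024.
Expiry of referenced patent RK-859080:
  Base: filing + 23 years → 17 June 2020.
  Interference Suspension Credit: +117 days → 12 October 2020.
  Product Clearance Extension: +1985 days → 20 March 2026.
  Prosecution Delay Deduction: −255 days → 8 July 2025.
Terminal disclaimer: RK-846460 expires on the earlier of 3 June 2024 and 8 July 2025.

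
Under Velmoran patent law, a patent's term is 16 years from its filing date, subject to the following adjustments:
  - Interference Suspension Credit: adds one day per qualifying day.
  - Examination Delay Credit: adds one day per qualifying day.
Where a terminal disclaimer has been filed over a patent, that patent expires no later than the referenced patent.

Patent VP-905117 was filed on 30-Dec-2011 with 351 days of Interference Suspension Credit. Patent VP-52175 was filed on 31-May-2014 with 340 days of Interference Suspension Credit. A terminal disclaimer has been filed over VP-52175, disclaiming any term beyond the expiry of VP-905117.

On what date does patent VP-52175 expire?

Natural term of VP-52175:
  Base: filing + 16 years → 31 May 2030.
  Interference Suspension Credit: +340 days → 6 May 2031.
Expiry of referenced patent VP-905117:
  Base: filing + 16 years → 30 December 2027.
  Interference Suspension Credit: +351 days → 15 December 2028.
Terminal disclaimer: VP-52175 expires on the earlier of 6 May 2031 and 15 December 2028.

December 15, 2028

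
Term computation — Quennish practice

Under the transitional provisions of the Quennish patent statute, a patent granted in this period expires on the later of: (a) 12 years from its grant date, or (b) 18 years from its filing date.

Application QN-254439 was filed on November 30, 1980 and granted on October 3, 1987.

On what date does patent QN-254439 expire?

(a) grant + 12 years → 3 October 1999.
(b) filing + 18 years → 30 November 1998.
Later of the two: 3 October 1999.

October 3, 1999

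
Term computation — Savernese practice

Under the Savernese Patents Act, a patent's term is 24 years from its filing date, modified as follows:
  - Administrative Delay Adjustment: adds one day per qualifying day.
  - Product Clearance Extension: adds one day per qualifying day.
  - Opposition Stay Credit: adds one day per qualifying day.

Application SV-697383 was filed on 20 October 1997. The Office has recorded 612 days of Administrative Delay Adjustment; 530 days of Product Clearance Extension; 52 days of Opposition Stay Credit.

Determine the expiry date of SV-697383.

January 26, 2025

Base term: filing date + 24 years → 20 October 2021.
Administrative Delay Adjustment: +612 days → 24 June 2023.
Product Clearance Extension: +530 days → 5 December 2024.
Opposition Stay Credit: +52 days → 26 January 2025.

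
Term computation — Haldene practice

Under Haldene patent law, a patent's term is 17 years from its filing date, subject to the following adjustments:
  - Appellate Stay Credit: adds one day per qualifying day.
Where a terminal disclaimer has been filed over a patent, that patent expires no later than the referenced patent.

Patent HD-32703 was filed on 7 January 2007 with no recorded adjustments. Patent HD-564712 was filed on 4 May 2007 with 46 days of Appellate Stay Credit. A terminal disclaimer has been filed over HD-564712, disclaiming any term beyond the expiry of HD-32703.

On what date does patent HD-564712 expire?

Natural term of HD-564712:
  Base: filing + 17 years → 4 May 2024.
  Appellate Stay Credit: +46 days → 19 June 2024.
Expiry of referenced patent HD-32703:
  Base: filing + 17 years → 7 January 2024.
Terminal disclaimer: HD-564712 expires on the earlier of 19 June 2024 and 7 January 2024.

January 7, 2024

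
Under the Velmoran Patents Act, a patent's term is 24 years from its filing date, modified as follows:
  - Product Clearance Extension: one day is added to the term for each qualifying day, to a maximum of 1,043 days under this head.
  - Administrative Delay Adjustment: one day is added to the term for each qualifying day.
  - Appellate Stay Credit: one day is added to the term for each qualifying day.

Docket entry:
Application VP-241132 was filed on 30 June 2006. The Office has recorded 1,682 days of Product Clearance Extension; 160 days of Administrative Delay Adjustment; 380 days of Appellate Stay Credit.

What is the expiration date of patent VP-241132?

Base term: filing date + 24 years → 30 June 2030.
Product Clearance Extension: 1682 days claimed exceeds the 1043-day cap, so +1043 days → 8 May 2033.
Administrative Delay Adjustment: +160 days → 15 October 2033.
Appellate Stay Credit: +380 days → 30 October 2034.

October 30, 2034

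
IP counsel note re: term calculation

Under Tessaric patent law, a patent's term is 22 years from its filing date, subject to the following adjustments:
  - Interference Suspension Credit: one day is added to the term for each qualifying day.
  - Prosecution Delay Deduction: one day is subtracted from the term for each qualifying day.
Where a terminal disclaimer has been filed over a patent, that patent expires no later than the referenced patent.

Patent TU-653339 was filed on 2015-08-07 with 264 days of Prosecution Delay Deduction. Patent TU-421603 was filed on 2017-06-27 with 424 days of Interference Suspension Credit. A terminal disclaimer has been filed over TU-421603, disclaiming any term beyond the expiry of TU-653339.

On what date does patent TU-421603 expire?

Natural term of TU-421603:
  Base: filing + 22 years → 27 June 2039.
  Interference Suspension Credit: +424 days → 24 August 2040.
Expiry of referenced patent TU-653339:
  Base: filing + 22 years → 7 August 2037.
  Prosecution Delay Deduction: −264 days → 16 November 2036.
Terminal disclaimer: TU-421603 expires on the earlier of 24 August 2040 and 16 November 2036.

2036-11-16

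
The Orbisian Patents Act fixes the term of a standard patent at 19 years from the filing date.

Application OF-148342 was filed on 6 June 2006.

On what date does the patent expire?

Filing date + 19 years → 6 June 2025.

2025-06-06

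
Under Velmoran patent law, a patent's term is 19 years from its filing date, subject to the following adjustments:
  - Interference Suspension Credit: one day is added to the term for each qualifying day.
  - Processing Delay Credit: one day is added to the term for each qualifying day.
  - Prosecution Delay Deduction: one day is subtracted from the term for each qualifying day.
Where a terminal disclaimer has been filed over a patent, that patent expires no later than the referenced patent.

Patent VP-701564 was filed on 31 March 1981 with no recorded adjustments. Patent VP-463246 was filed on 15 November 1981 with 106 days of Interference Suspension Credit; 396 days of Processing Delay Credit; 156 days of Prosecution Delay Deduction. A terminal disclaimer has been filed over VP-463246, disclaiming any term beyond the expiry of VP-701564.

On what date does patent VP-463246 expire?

March 31, 2000

Natural term of VP-463246:
  Base: filing + 19 years → 15 November 2000.
  Interference Suspension Credit: +106 days → 1 March 2001.
  Processing Delay Credit: +396 days → 1 April 2002.
  Prosecution Delay Deduction: −156 days → 27 October 2001.
Expiry of referenced patent VP-701564:
  Base: filing + 19 years → 31 March 2000.
Terminal disclaimer: VP-463246 expires on the earlier of 27 October 2001 and 31 March 2000.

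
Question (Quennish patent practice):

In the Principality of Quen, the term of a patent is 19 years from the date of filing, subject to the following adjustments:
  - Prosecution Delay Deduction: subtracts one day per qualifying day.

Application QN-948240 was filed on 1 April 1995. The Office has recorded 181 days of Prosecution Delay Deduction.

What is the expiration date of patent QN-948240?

Base term: filing date + 19 years → 1 April 2014.
Prosecution Delay Deduction: −181 days → 2 October 2013.

October 2, 2013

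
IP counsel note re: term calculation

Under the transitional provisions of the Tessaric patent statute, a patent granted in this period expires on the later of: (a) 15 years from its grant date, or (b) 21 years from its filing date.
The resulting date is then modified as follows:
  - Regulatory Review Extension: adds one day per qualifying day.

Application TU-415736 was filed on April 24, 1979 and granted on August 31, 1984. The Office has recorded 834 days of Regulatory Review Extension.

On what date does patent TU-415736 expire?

August 6, 2002

(a) grant + 15 years → 31 August 1999.
(b) filing + 21 years → 24 April 2000.
Later of the two: 24 April 2000.
Regulatory Review Extension: +834 days → 6 August 2002.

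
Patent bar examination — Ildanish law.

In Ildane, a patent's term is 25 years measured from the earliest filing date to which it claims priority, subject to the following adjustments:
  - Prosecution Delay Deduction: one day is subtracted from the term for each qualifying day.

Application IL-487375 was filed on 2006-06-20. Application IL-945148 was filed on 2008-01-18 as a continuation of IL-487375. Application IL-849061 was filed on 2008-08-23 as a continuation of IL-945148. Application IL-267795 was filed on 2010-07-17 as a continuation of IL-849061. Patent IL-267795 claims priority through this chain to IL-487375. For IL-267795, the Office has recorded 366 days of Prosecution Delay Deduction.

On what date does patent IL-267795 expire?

June 19, 2030

Earliest priority filing: 20 June 2006.
Base term: 20 June 2006 + 25 years → 20 June 2031.
Prosecution Delay Deduction: −366 days → 19 June 2030.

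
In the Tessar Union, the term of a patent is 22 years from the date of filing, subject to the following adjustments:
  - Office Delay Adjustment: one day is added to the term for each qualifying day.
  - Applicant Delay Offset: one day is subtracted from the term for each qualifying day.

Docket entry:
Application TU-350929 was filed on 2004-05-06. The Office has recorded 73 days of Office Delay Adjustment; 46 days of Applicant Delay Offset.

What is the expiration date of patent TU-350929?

2026-06-02

Base term: filing date + 22 years → 6 May 2026.
Office Delay Adjustment: +73 days → 18 July 2026.
Applicant Delay Offset: −46 days → 2 June 2026.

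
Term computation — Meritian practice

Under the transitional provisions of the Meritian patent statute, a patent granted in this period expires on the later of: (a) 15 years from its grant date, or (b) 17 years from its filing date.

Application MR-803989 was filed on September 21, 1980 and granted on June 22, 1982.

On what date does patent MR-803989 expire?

September 21, 1997

(a) grant + 15 years → 22 June 1997.
(b) filing + 17 years → 21 September 1997.
Later of the two: 21 September 1997.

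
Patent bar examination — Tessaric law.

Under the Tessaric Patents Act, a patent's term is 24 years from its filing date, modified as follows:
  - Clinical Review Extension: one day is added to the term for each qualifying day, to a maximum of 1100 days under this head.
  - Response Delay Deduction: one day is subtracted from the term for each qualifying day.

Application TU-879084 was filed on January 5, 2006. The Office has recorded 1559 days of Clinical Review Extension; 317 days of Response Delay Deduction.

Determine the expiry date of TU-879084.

Base term: filing date + 24 years → 5 January 2030.
Clinical Review Extension: 1559 days claimed exceeds the 1100-day cap, so +1100 days → 9 January 2033.
Response Delay Deduction: −317 days → 27 February 2032.

February 27, 2032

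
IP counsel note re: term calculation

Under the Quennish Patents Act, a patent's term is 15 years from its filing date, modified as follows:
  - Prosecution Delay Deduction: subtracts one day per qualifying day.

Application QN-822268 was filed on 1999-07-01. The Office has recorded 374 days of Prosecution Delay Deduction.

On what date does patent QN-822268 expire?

Base term: filing date + 15 years → 1 July 2014.
Prosecution Delay Deduction: −374 days → 22 June 2013.

2013-06-22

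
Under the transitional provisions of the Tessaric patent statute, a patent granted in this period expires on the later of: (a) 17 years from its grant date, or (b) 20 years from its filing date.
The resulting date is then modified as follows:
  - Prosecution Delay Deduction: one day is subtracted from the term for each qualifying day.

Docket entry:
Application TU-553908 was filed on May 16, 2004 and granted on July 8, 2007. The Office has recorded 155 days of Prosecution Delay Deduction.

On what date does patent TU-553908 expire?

2024-02-04

(a) grant + 17 years → 8 July 2024.
(b) filing + 20 years → 16 May 2024.
Later of the two: 8 July 2024.
Prosecution Delay Deduction: −155 days → 4 February 2024.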